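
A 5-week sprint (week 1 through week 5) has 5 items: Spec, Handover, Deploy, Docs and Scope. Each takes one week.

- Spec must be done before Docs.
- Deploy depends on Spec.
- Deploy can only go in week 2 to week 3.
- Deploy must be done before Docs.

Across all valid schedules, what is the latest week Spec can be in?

Downstream work caps Spec at week 2.
Spec at week 2 is achievable: Spec -> week 2, Handover -> week 1, Docs -> week 4, Scope -> week 1, Deploy -> week 3.

week 2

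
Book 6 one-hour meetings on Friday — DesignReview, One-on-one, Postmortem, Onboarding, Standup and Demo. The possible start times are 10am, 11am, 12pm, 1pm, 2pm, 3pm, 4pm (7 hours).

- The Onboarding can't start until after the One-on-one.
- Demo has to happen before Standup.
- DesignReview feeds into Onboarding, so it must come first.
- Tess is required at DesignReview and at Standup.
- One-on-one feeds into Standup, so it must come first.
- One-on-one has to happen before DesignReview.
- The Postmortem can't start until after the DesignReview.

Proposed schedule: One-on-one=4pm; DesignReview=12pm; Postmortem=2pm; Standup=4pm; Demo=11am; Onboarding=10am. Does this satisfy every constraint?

Invalid. The Onboarding can't start until after the One-on-one.

One-on-one feeds into Standup, so it must come first — violated.
Tess is required at DesignReview and at Standup — holds.
The Postmortem can't start until after the DesignReview — holds.
DesignReview feeds into Onboarding, so it must come first — violated.
One-on-one has to happen before DesignReview — violated.
The Onboarding can't start until after the One-on-one — violated.
Demo has to happen before Standup — holds.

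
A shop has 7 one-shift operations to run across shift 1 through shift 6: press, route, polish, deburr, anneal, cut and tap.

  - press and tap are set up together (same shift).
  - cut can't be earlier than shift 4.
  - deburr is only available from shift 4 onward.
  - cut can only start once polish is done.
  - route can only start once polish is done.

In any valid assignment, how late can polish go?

shift 5

Downstream work caps polish at shift 5.
polish at shift 5 is achievable: tap -> shift 1, press -> shift 1, polish -> shift 5, cut -> shift 6, anneal -> shift 1, deburr -> shift 4, route -> shift 6.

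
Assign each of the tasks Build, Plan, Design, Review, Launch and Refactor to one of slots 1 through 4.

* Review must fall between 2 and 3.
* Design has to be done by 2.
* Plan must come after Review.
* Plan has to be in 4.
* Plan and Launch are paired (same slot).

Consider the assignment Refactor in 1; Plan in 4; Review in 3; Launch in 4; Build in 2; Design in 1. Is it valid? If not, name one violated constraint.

Yes

Plan has to be in 4 — holds.
Review must fall between 2 and 3 — holds.
Plan and Launch are paired (same slot) — holds.
Plan must come after Review — holds.
Design has to be done by 2 — holds.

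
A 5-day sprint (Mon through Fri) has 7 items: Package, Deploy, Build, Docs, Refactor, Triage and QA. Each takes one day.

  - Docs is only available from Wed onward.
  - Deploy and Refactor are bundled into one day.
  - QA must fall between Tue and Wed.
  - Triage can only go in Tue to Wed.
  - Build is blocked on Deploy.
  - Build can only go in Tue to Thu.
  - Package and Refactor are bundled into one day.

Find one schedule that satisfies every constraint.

Refactor in Mon, QA in Tue, Triage in Tue, Docs in Wed, Deploy in Mon, Build in Tue, Package in Mon

Checking: Deploy(Mon) before Build(Tue); Deploy = Refactor = Mon; Package = Refactor = Mon; Triage=Tue in [Tue,Wed]; Docs=Wed in [Wed,Fri]; QA=Tue in [Tue,Wed]; Build=Tue in [Tue,Thu].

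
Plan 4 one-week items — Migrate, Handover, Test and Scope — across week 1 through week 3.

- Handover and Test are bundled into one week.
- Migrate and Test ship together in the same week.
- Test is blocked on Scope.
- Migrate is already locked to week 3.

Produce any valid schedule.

Migrate=week 3; Handover=week 3; Test=week 3; Scope=week 1

Checking: Scope(week 1) before Test(week 3); Handover = Test = week 3; Migrate = Test = week 3; Migrate=week 3 in [week 3,week 3].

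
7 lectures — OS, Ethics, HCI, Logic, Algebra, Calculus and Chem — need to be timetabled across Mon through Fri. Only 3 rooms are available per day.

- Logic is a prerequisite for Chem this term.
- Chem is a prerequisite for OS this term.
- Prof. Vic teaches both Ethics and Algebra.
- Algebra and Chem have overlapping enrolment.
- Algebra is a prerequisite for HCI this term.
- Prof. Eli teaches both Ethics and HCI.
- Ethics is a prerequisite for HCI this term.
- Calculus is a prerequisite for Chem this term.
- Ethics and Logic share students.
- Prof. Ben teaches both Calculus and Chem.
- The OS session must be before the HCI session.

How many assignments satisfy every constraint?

Splitting on OS: it can be Wed (10), Thu (35). Listing each branch's schedules as (Ethics, HCI, Logic, Algebra, Calculus, Chem):
OS=Wed: (Tue,Thu,Mon,Mon,Mon,Tue) (Tue,Thu,Mon,Wed,Mon,Tue) (Tue,Fri,Mon,Mon,Mon,Tue) (Tue,Fri,Mon,Wed,Mon,Tue) (Tue,Fri,Mon,Thu,Mon,Tue) (Wed,Thu,Mon,Mon,Mon,Tue) (Wed,Fri,Mon,Mon,Mon,Tue) (Wed,Fri,Mon,Thu,Mon,Tue) (Thu,Fri,Mon,Mon,Mon,Tue) (Thu,Fri,Mon,Wed,Mon,Tue) — 10.
OS=Thu: (Mon,Fri,Tue,Tue,Mon,Wed) (Mon,Fri,Tue,Tue,Tue,Wed) (Mon,Fri,Tue,Thu,Mon,Wed) (Mon,Fri,Tue,Thu,Tue,Wed) (Tue,Fri,Mon,Mon,Mon,Tue) (Tue,Fri,Mon,Mon,Mon,Wed) (Tue,Fri,Mon,Mon,Tue,Wed) (Tue,Fri,Mon,Wed,Mon,Tue) (Tue,Fri,Mon,Thu,Mon,Tue) (Tue,Fri,Mon,Thu,Mon,Wed) (Tue,Fri,Mon,Thu,Tue,Wed) (Wed,Fri,Mon,Mon,Mon,Tue) (Wed,Fri,Mon,Mon,Mon,Wed) (Wed,Fri,Mon,Mon,Tue,Wed) (Wed,Fri,Mon,Tue,Mon,Wed) (Wed,Fri,Mon,Tue,Tue,Wed) (Wed,Fri,Mon,Thu,Mon,Tue) (Wed,Fri,Mon,Thu,Mon,Wed) (Wed,Fri,Mon,Thu,Tue,Wed) (Wed,Fri,Tue,Mon,Mon,Wed) (Wed,Fri,Tue,Mon,Tue,Wed) (Wed,Fri,Tue,Tue,Mon,Wed) (Wed,Fri,Tue,Tue,Tue,Wed) (Wed,Fri,Tue,Thu,Mon,Wed) (Wed,Fri,Tue,Thu,Tue,Wed) (Thu,Fri,Mon,Mon,Mon,Tue) (Thu,Fri,Mon,Mon,Mon,Wed) (Thu,Fri,Mon,Mon,Tue,Wed) (Thu,Fri,Mon,Tue,Mon,Wed) (Thu,Fri,Mon,Tue,Tue,Wed) (Thu,Fri,Mon,Wed,Mon,Tue) (Thu,Fri,Tue,Mon,Mon,Wed) (Thu,Fri,Tue,Mon,Tue,Wed) (Thu,Fri,Tue,Tue,Mon,Wed) (Thu,Fri,Tue,Tue,Tue,Wed) — 35.
Summing: 10 + 35 = 45.

45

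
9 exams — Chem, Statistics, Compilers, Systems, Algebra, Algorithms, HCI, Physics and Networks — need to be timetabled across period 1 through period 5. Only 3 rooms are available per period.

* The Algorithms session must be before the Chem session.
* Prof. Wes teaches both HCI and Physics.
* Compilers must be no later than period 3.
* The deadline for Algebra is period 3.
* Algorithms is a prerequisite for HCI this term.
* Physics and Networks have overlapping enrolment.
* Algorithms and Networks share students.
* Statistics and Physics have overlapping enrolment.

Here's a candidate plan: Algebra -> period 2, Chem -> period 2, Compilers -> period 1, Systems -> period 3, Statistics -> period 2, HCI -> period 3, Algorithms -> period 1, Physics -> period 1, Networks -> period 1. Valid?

Prof. Wes teaches both HCI and Physics — holds.
Only 3 rooms are available per period — violated.
Statistics and Physics have overlapping enrolment — holds.
Physics and Networks have overlapping enrolment — violated.
Compilers must be no later than period 3 — holds.
The Algorithms session must be before the Chem session — holds.
The deadline for Algebra is period 3 — holds.
Algorithms and Networks share students — violated.
Algorithms is a prerequisite for HCI this term — holds.

No — it violates: Physics and Networks have overlapping enrolment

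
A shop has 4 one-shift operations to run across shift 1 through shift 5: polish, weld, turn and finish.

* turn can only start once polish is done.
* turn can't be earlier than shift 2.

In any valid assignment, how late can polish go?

shift 4

Downstream work caps polish at shift 4.
polish at shift 4 is achievable: turn in shift 5, finish in shift 1, polish in shift 4, weld in shift 1.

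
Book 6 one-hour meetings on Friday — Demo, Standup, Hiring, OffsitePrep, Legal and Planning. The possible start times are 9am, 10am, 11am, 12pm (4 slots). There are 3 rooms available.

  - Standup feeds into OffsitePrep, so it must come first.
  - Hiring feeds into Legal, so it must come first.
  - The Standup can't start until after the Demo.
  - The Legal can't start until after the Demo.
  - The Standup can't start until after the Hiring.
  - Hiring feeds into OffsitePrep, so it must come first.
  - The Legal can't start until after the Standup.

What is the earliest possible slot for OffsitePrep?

Precedence pushes OffsitePrep to at least 11am.
OffsitePrep at 11am is achievable: Hiring -> 9am; Demo -> 9am; Legal -> 11am; Standup -> 10am; OffsitePrep -> 11am; Planning -> 9am.

11am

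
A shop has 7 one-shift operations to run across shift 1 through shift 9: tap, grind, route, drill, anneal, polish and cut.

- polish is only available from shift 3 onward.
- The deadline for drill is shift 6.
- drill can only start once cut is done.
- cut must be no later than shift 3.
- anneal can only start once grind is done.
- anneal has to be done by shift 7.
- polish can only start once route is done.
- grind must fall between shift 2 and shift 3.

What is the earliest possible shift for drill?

Precedence pushes drill to at least shift 2; drill's own window allows nothing later than shift 6.
drill at shift 2 is achievable: polish=shift 3, anneal=shift 3, tap=shift 1, route=shift 1, cut=shift 1, drill=shift 2, grind=shift 2.

shift 2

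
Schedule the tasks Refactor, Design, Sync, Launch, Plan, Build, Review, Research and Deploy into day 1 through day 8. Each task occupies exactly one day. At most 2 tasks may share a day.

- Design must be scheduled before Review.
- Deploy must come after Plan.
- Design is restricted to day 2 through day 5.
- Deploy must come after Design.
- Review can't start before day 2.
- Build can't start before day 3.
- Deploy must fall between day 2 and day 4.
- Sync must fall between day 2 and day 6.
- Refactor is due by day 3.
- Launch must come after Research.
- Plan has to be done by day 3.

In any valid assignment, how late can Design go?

Design is available from day 2; Design's own window allows nothing later than day 5; downstream work caps Design at day 3.
Design at day 3 is achievable: Sync -> day 2; Refactor -> day 1; Build -> day 3; Plan -> day 1; Review -> day 4; Research -> day 2; Design -> day 3; Launch -> day 5; Deploy -> day 4.

day 3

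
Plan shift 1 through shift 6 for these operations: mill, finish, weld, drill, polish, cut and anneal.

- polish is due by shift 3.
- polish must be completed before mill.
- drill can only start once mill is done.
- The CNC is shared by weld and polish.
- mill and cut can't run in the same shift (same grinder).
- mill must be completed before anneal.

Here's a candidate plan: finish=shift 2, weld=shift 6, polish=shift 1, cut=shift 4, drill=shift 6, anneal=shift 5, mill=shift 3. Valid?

Yes, all constraints hold

drill can only start once mill is done — holds.
polish must be completed before mill — holds.
polish is due by shift 3 — holds.
The CNC is shared by weld and polish — holds.
mill and cut can't run in the same shift (same grinder) — holds.
mill must be completed before anneal — holds.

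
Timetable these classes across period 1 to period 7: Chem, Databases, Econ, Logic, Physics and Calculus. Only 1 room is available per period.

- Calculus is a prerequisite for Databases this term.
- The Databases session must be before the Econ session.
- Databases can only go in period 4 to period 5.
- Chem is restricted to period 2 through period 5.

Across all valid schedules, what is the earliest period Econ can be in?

period 5

Precedence pushes Econ to at least period 5.
Econ at period 5 is achievable: Databases in period 4; Physics in period 6; Logic in period 3; Econ in period 5; Calculus in period 1; Chem in period 2.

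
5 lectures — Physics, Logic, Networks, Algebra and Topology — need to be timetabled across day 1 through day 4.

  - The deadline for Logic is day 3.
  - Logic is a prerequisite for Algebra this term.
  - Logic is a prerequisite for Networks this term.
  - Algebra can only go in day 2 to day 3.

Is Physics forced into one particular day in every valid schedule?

No

Physics can be day 1 (e.g. Physics -> day 1, Logic -> day 1, Algebra -> day 2, Topology -> day 1, Networks -> day 2) or day 2 (e.g. Physics -> day 2, Topology -> day 1, Algebra -> day 2, Logic -> day 1, Networks -> day 2).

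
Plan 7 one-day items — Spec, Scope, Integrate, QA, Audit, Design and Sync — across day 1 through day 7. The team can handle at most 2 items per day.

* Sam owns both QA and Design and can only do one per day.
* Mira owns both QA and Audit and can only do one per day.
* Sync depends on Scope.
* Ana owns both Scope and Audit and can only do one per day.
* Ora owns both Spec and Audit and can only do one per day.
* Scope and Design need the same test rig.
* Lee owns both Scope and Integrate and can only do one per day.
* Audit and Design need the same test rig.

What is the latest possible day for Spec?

day 7

Spec at day 7 is achievable: Spec -> day 7, QA -> day 1, Design -> day 4, Audit -> day 3, Integrate -> day 2, Scope -> day 1, Sync -> day 2.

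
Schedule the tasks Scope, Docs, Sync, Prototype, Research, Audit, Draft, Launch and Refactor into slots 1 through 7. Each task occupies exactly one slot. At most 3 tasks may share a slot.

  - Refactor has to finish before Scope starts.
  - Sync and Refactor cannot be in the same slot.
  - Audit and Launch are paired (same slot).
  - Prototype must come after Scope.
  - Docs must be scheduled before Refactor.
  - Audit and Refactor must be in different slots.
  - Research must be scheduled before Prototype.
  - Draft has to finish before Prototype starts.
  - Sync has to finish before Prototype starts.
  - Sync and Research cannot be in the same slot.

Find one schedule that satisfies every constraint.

Launch in 3, Refactor in 2, Scope in 3, Research in 2, Docs in 1, Draft in 1, Audit in 3, Prototype in 4, Sync in 1

Checking: Refactor(2) before Scope(3); Research(2) before Prototype(4); Scope(3) before Prototype(4); Draft(1) before Prototype(4); Sync(1) before Prototype(4); Docs(1) before Refactor(2); Sync(1) != Refactor(2); Sync(1) != Research(2); Audit(3) != Refactor(2); Audit = Launch = 3; max 3 per slot (cap 3).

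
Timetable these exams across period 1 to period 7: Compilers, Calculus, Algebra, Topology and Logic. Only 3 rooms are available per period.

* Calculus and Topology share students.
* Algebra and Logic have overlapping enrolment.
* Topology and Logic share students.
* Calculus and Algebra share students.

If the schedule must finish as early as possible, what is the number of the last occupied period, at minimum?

2

With at most 3 per period and 5 exams, at least 2 periods are needed.
2 works (last occupied period: period 2): for example Topology -> period 2; Logic -> period 1; Algebra -> period 2; Calculus -> period 1; Compilers -> period 1.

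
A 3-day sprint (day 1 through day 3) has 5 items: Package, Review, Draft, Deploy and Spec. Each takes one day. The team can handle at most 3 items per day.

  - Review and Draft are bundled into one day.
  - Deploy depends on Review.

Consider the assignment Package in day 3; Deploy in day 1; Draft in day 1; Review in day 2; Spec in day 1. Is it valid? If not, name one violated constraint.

No. Deploy depends on Review is not satisfied.

Deploy depends on Review — violated.
Review and Draft are bundled into one day — violated.
The team can handle at most 3 items per day — holds.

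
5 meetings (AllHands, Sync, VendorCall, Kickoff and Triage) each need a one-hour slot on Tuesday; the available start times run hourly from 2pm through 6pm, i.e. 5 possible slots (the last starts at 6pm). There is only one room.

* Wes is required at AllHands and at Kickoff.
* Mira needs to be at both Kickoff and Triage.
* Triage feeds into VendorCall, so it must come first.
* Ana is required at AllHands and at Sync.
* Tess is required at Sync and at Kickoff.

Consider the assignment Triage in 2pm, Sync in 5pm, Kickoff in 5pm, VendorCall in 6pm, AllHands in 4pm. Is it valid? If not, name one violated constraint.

Wes is required at AllHands and at Kickoff — holds.
Mira needs to be at both Kickoff and Triage — holds.
Triage feeds into VendorCall, so it must come first — holds.
There is only one room — violated.
Tess is required at Sync and at Kickoff — violated.
Ana is required at AllHands and at Sync — holds.

Invalid. Tess is required at Sync and at Kickoff.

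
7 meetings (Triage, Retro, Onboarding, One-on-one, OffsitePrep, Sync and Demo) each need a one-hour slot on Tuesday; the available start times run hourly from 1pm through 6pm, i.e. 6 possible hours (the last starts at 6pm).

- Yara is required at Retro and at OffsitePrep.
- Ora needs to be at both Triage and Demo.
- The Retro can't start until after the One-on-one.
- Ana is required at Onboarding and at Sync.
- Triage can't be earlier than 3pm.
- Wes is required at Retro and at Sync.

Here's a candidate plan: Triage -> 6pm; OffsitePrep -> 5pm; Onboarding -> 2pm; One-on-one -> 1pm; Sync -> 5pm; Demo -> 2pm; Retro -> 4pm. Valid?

Yes

Ana is required at Onboarding and at Sync — holds.
The Retro can't start until after the One-on-one — holds.
Ora needs to be at both Triage and Demo — holds.
Wes is required at Retro and at Sync — holds.
Yara is required at Retro and at OffsitePrep — holds.
Triage can't be earlier than 3pm — holds.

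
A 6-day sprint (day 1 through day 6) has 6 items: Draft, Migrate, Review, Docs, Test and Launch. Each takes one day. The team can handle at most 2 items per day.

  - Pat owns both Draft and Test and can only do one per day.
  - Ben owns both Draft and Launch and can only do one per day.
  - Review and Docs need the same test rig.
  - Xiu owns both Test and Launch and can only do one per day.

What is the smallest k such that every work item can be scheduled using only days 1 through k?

3

With at most 2 per day and 6 work items, at least 3 days are needed.
3 works (last occupied day: day 3): for example Migrate -> day 1, Review -> day 2, Docs -> day 3, Draft -> day 1, Test -> day 2, Launch -> day 3.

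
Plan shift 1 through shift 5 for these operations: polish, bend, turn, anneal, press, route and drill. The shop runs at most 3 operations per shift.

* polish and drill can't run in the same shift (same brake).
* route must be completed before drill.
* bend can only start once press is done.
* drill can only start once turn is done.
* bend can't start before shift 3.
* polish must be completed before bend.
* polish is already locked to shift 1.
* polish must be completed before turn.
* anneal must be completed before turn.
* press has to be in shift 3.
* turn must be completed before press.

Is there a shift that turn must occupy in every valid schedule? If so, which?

shift 2

polish is fixed at shift 1 and must come before turn, so turn is at least shift 2.
press is fixed at shift 3 and must come after turn, so turn is at most shift 2.
So turn must be shift 2.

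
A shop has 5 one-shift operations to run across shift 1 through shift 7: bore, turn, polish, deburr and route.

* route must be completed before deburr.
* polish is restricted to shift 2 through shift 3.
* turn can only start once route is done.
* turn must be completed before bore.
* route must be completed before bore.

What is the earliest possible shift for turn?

shift 2

Precedence pushes turn to at least shift 2; downstream work caps turn at shift 6.
turn at shift 2 is achievable: deburr in shift 2; polish in shift 2; bore in shift 3; turn in shift 2; route in shift 1.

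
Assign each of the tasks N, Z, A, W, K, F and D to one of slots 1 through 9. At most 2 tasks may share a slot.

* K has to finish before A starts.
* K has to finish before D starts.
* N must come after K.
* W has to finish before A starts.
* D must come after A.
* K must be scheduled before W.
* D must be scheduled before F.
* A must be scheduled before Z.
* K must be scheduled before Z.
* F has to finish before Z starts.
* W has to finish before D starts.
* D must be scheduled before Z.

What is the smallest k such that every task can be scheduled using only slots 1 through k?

The precedence chain requires at least 6 distinct slots.
With at most 2 per slot and 7 tasks, at least 4 slots are needed.
6 works (last occupied slot: 6): for example D -> 4; K -> 1; W -> 2; N -> 2; F -> 5; Z -> 6; A -> 3.

6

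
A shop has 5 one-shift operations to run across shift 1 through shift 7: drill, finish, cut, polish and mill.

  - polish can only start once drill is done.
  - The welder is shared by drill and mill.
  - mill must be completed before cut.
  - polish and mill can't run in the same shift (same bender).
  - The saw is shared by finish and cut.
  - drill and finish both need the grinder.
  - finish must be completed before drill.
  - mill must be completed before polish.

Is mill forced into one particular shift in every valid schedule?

No

mill can be shift 1 (e.g. polish=shift 3, drill=shift 2, mill=shift 1, finish=shift 1, cut=shift 2) or shift 2 (e.g. polish -> shift 4; drill -> shift 3; mill -> shift 2; finish -> shift 1; cut -> shift 3).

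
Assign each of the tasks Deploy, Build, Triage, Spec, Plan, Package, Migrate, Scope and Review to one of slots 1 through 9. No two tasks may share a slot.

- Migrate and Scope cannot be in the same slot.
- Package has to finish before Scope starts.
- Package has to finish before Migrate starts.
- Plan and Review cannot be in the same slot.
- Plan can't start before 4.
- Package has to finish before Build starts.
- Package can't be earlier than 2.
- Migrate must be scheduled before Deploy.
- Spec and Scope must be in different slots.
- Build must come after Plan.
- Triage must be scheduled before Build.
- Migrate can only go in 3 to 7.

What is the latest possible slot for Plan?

8

Plan is available from 4; downstream work caps Plan at 8.
Plan at 8 is achievable: Triage in 1, Plan in 8, Deploy in 4, Spec in 6, Build in 9, Scope in 5, Package in 2, Review in 7, Migrate in 3.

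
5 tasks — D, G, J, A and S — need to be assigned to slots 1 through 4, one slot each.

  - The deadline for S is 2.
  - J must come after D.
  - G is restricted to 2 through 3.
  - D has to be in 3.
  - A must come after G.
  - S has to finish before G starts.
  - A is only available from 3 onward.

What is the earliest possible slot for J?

4

Precedence pushes J to at least 4.
J at 4 is achievable: G=2; J=4; A=3; D=3; S=1.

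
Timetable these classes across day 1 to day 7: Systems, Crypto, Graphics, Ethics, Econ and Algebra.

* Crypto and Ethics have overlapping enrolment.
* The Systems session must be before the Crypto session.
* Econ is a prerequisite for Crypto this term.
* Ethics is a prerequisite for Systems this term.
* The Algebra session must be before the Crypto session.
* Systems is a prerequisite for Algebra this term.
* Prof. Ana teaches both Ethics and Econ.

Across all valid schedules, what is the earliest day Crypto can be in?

Precedence pushes Crypto to at least day 4.
Crypto at day 4 is achievable: Systems -> day 2; Crypto -> day 4; Graphics -> day 1; Ethics -> day 1; Algebra -> day 3; Econ -> day 2.

day 4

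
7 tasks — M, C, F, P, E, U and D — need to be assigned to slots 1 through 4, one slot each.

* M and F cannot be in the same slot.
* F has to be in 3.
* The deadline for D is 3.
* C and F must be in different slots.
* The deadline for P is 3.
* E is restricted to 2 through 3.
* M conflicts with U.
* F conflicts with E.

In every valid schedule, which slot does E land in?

E's window is 2–3.
F is fixed at 3, and E can't share a slot with F.
So E must be 2.

2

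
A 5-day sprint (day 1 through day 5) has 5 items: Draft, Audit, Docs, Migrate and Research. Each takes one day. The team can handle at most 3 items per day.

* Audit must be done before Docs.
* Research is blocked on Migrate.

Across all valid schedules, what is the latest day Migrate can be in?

day 4

Downstream work caps Migrate at day 4.
Migrate at day 4 is achievable: Audit=day 1; Docs=day 2; Migrate=day 4; Research=day 5; Draft=day 1.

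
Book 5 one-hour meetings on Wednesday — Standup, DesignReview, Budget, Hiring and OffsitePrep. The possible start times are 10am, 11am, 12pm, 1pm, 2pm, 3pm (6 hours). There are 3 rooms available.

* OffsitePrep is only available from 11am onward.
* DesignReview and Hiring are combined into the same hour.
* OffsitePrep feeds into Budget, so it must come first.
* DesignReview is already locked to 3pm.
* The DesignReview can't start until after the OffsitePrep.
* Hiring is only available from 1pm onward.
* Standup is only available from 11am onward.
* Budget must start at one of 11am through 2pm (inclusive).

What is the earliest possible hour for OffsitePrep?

OffsitePrep is available from 11am; downstream work caps OffsitePrep at 1pm.
OffsitePrep at 11am is achievable: Budget in 12pm; Standup in 11am; DesignReview in 3pm; OffsitePrep in 11am; Hiring in 3pm.

11am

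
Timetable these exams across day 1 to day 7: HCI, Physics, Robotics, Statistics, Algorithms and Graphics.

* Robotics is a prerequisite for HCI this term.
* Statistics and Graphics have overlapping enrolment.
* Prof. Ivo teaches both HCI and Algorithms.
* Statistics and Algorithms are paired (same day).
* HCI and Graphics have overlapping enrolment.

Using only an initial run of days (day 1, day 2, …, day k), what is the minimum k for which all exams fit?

3 days

The precedence chain requires at least 2 distinct days.
Could 2 days be enough, i.e. nothing placed later than day 2? No: HCI must come after Robotics (at day 1 or later) → {day 2}; Graphics can't share with HCI (day 2) → {day 1}; Algorithms can't share with HCI (day 2) → {day 1}; Statistics must be in the same day as Algorithms (in {day 1}) → {day 1}; Graphics can't share with Statistics (day 1) → nothing is left.
So 2 days is not enough.
3 works (last occupied day: day 3): for example HCI -> day 2, Algorithms -> day 1, Statistics -> day 1, Robotics -> day 1, Graphics -> day 3, Physics -> day 1.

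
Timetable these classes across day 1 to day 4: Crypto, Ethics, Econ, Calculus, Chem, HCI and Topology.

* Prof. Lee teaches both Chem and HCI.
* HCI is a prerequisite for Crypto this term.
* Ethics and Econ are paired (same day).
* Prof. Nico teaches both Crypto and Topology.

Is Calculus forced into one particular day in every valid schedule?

No

Calculus can be day 1 (e.g. Ethics -> day 1, Econ -> day 1, HCI -> day 1, Topology -> day 1, Calculus -> day 1, Chem -> day 2, Crypto -> day 2) or day 2 (e.g. Chem in day 2; Topology in day 1; HCI in day 1; Calculus in day 2; Econ in day 1; Crypto in day 2; Ethics in day 1).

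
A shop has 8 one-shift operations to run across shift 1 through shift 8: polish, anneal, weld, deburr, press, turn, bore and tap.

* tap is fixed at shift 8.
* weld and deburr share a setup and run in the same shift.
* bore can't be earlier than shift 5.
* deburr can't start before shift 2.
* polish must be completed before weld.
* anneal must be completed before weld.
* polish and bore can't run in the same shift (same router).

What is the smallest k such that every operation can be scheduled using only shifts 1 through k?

The precedence chain requires at least 2 distinct shifts.
tap can't be placed before shift 8, so the schedule must run through at least shift 8.
8 works (last occupied shift: shift 8): for example anneal=shift 1; polish=shift 1; turn=shift 1; bore=shift 5; weld=shift 2; press=shift 1; tap=shift 8; deburr=shift 2.

8 shifts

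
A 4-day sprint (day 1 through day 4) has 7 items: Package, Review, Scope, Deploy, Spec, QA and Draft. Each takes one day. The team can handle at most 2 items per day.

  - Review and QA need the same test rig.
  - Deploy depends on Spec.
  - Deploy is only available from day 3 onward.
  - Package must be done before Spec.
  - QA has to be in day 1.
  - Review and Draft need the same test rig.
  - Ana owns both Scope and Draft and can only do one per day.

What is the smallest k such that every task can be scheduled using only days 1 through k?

4 days

The precedence chain requires at least 3 distinct days.
With at most 2 per day and 7 tasks, at least 4 days are needed.
4 works (last occupied day: day 4): for example QA=day 1, Package=day 1, Review=day 2, Spec=day 2, Draft=day 4, Scope=day 3, Deploy=day 3.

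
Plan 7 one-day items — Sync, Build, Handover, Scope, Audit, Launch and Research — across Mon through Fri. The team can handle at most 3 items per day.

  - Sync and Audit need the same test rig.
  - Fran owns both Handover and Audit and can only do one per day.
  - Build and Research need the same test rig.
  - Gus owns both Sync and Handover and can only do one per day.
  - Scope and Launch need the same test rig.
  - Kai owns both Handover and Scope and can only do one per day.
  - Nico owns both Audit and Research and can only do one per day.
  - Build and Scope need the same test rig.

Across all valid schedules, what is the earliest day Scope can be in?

Scope at Mon is achievable: Build=Tue; Sync=Mon; Scope=Mon; Audit=Wed; Handover=Tue; Research=Mon; Launch=Tue.

Mon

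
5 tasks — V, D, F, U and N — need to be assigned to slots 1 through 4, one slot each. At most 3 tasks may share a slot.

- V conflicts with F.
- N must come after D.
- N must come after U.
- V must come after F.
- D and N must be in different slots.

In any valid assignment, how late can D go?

Downstream work caps D at 3.
D at 3 is achievable: V -> 2; N -> 4; F -> 1; U -> 1; D -> 3.

3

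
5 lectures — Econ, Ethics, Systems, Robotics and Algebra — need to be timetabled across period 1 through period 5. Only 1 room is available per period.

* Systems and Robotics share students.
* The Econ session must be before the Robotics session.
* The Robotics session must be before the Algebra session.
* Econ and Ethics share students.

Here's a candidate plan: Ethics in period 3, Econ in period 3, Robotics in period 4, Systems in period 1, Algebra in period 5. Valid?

Systems and Robotics share students — holds.
Only 1 room is available per period — violated.
The Robotics session must be before the Algebra session — holds.
The Econ session must be before the Robotics session — holds.
Econ and Ethics share students — violated.

No — it violates: Econ and Ethics share students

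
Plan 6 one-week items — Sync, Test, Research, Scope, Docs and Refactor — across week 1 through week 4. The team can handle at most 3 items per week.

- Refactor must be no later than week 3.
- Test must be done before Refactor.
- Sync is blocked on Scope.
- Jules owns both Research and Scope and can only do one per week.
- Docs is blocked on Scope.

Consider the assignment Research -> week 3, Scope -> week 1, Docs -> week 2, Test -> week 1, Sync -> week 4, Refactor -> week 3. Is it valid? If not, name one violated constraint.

The team can handle at most 3 items per week — holds.
Jules owns both Research and Scope and can only do one per week — holds.
Test must be done before Refactor — holds.
Docs is blocked on Scope — holds.
Sync is blocked on Scope — holds.
Refactor must be no later than week 3 — holds.

Yes, all constraints hold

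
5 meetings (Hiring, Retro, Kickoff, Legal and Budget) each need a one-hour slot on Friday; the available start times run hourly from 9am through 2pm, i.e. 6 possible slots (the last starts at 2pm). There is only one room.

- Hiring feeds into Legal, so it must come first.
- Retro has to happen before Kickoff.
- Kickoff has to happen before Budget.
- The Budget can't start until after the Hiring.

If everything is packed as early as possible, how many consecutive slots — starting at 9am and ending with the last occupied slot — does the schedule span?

5

The precedence chain requires at least 3 distinct slots.
With at most 1 per slot and 5 meetings, at least 5 slots are needed.
5 works (last occupied slot: 1pm): for example Retro in 10am; Hiring in 9am; Budget in 12pm; Legal in 1pm; Kickoff in 11am.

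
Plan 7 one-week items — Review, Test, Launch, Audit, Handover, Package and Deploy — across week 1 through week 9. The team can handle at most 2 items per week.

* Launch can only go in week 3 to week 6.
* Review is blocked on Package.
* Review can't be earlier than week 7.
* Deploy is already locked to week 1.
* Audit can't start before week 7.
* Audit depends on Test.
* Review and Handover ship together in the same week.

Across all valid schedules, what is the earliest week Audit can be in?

Audit is available from week 7.
Audit at week 7 is achievable: Handover=week 8, Review=week 8, Test=week 1, Deploy=week 1, Audit=week 7, Package=week 2, Launch=week 3.

week 7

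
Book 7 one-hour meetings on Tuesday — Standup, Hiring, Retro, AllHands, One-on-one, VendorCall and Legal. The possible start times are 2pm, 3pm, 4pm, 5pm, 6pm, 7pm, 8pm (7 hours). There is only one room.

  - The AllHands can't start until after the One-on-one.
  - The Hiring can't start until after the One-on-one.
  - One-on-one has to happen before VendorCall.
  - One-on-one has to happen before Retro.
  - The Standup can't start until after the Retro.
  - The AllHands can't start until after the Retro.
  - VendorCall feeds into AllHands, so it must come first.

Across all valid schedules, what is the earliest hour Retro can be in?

3pm

Precedence pushes Retro to at least 3pm; downstream work caps Retro at 7pm.
Retro at 3pm is achievable: AllHands -> 5pm; Retro -> 3pm; Hiring -> 7pm; Legal -> 8pm; Standup -> 6pm; VendorCall -> 4pm; One-on-one -> 2pm.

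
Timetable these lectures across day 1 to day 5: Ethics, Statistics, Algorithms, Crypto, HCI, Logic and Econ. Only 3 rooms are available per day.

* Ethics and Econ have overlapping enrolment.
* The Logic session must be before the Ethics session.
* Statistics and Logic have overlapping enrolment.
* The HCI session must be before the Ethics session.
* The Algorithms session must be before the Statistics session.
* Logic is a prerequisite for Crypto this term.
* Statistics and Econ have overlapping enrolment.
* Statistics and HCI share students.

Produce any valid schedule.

Crypto=day 2; HCI=day 1; Ethics=day 2; Algorithms=day 1; Logic=day 1; Statistics=day 2; Econ=day 3

Checking: Algorithms(day 1) before Statistics(day 2); Logic(day 1) before Ethics(day 2); HCI(day 1) before Ethics(day 2); Logic(day 1) before Crypto(day 2); Statistics(day 2) != Logic(day 1); Statistics(day 2) != HCI(day 1); Ethics(day 2) != Econ(day 3); Statistics(day 2) != Econ(day 3); max 3 per day (cap 3).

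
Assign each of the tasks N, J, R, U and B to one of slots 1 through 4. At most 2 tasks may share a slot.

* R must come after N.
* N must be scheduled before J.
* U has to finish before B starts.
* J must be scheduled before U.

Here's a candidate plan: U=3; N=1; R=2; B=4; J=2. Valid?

Yes

J must be scheduled before U — holds.
U has to finish before B starts — holds.
R must come after N — holds.
At most 2 tasks may share a slot — holds.
N must be scheduled before J — holds.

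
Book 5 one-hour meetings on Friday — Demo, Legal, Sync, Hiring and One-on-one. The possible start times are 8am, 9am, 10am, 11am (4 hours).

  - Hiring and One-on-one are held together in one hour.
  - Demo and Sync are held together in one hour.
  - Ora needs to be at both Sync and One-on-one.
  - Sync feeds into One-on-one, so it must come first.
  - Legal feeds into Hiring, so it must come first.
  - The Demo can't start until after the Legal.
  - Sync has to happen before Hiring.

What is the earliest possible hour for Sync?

9am

Sync must be in the same hour as Demo, which can't be before 9am, so Sync is at least 9am; downstream work caps Sync at 10am.
Sync at 9am is achievable: Demo in 9am, Hiring in 10am, Sync in 9am, Legal in 8am, One-on-one in 10am.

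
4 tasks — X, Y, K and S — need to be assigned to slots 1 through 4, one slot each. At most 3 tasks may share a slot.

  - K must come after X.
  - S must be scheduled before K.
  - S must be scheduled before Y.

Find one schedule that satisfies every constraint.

Y in 2, S in 1, K in 2, X in 1

Checking: S(1) before K(2); S(1) before Y(2); X(1) before K(2); max 2 per slot (cap 3).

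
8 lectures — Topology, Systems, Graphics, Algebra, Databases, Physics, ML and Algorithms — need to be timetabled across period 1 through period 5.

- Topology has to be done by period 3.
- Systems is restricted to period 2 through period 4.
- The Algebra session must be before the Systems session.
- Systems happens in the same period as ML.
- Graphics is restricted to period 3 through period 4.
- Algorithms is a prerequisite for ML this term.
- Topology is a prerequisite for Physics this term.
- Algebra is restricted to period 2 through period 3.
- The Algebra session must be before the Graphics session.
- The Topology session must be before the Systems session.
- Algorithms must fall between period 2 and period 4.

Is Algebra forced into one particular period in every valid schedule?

Algebra can be period 2 (e.g. Topology=period 1, Databases=period 1, Algebra=period 2, Physics=period 2, Systems=period 3, ML=period 3, Algorithms=period 2, Graphics=period 3) or period 3 (e.g. Graphics in period 4, Physics in period 2, Algebra in period 3, Algorithms in period 2, ML in period 4, Systems in period 4, Databases in period 1, Topology in period 1).

No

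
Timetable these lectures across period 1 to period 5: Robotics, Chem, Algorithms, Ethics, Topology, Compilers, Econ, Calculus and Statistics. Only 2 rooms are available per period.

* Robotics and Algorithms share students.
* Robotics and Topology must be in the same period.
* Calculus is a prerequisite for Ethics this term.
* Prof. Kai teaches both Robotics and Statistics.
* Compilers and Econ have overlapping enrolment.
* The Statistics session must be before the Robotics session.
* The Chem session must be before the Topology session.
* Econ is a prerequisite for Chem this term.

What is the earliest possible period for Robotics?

Robotics must be in the same period as Topology, which can't be before period 3, so Robotics is at least period 3.
Robotics at period 3 is achievable: Calculus=period 1, Ethics=period 4, Econ=period 1, Algorithms=period 4, Chem=period 2, Robotics=period 3, Compilers=period 5, Topology=period 3, Statistics=period 2.

period 3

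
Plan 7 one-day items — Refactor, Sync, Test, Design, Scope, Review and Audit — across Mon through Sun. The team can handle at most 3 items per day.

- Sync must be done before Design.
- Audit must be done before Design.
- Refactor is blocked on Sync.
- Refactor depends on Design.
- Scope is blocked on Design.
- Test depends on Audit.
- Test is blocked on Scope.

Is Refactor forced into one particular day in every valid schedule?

Refactor can be Wed (e.g. Audit in Mon, Design in Tue, Test in Thu, Sync in Mon, Review in Mon, Scope in Wed, Refactor in Wed) or Thu (e.g. Refactor -> Thu, Audit -> Mon, Review -> Mon, Scope -> Wed, Design -> Tue, Sync -> Mon, Test -> Thu).

No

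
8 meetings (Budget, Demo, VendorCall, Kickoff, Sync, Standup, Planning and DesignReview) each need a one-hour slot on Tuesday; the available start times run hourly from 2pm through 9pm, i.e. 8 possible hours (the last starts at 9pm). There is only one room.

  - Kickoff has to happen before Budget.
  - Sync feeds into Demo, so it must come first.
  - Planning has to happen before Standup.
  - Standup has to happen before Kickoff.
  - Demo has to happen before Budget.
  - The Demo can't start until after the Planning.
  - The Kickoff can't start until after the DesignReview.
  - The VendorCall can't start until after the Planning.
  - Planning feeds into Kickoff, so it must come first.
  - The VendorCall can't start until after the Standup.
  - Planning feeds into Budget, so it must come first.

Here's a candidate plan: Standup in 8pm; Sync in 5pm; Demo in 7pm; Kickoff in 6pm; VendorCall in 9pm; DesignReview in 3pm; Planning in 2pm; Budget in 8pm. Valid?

Invalid. There is only one room.

Demo has to happen before Budget — holds.
Planning has to happen before Standup — holds.
The VendorCall can't start until after the Standup — holds.
Kickoff has to happen before Budget — holds.
Sync feeds into Demo, so it must come first — holds.
The Demo can't start until after the Planning — holds.
The Kickoff can't start until after the DesignReview — holds.
Standup has to happen before Kickoff — violated.
Planning feeds into Budget, so it must come first — holds.
The VendorCall can't start until after the Planning — holds.
Planning feeds into Kickoff, so it must come first — holds.
There is only one room — violated.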